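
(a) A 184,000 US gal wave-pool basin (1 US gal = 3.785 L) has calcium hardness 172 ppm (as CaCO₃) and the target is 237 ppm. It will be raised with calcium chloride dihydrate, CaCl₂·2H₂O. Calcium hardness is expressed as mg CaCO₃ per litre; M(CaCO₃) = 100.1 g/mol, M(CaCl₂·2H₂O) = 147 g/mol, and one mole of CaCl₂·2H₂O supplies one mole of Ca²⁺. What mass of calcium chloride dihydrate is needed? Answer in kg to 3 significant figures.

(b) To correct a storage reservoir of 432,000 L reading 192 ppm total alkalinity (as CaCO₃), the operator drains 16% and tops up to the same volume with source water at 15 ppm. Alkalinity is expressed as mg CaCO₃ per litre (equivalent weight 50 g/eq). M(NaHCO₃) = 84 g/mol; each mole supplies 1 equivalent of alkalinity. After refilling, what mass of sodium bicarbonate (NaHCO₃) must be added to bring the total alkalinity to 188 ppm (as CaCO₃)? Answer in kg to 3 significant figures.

(a) 66.5 kg; (b) 17.7 kg

(a) Volume: 184,000 US gal × 3.785 L/gal = 696,440 L.
(a) Hardness to add: (237 − 172) = 65 mg/L as CaCO₃ × 696,440 L = 45,270 g as CaCO₃.
(a) Moles of Ca²⁺ (1 mol Ca²⁺ ≡ 1 mol CaCO₃): 45,270 / 100.1 g/mol = 452.2 mol.
(a) Mass of CaCl₂·2H₂O: 452.2 × 147 = 66,480 g.

(b) After draining 16% and refilling: 192 × 0.84 + 15 × 0.16 = 163.68 ppm.
(b) Deficit to target: 188 − 163.68 = 24.32 mg/L.
(b) As CaCO₃: 24.32 mg/L × 432,000 L = 10,510 g; ÷ 50 g/eq ÷ 1 = 210.1 mol NaHCO₃.
(b) Mass: 210.1 × 84 = 17,650 g.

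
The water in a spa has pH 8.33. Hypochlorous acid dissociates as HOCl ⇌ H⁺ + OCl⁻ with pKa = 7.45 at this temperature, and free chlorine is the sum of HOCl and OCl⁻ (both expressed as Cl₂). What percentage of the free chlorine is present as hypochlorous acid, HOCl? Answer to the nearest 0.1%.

[OCl⁻]/[HOCl] = 10^(pH − pKa) = 10^(8.33 − 7.45) = 10^0.88 = 7.586.
Fraction as HOCl = 1 / (1 + 7.586) = 0.1165.

11.6%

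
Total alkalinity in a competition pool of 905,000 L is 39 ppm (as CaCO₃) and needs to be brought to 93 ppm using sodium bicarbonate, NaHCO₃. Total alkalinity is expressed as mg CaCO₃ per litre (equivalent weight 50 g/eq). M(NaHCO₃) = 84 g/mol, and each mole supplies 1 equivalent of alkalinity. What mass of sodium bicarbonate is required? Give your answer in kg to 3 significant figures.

82.1 kg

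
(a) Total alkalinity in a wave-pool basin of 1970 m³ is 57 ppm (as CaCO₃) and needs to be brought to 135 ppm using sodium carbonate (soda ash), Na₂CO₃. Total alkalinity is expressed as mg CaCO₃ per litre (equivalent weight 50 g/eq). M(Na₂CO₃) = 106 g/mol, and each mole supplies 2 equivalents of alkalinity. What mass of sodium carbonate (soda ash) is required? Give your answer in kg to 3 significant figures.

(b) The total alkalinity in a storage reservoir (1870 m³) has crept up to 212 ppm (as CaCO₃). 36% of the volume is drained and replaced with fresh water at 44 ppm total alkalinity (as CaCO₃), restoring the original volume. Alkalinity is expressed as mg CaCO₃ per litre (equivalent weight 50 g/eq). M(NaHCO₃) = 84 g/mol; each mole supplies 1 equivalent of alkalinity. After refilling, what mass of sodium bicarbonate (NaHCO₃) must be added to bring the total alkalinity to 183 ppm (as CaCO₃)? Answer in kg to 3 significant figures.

(a) Volume: 1970 m³ = 1,970,000 L.
(a) Alkalinity to add: (135 − 57) = 78 mg/L as CaCO₃ × 1,970,000 L = 153,700 g as CaCO₃.
(a) Equivalents: 153,700 g ÷ 50 g/eq = 3073 eq.
(a) Each mole of Na₂CO₃ supplies 2 eq, so 3073 / 2 = 1537 mol.
(a) Mass: 1537 mol × 106 g/mol = 162,900 g.

(b) Volume: 1870 m³ = 1,870,000 L.
(b) After draining 36% and refilling: 212 × 0.64 + 44 × 0.36 = 151.52 ppm.
(b) Deficit to target: 183 − 151.52 = 31.48 mg/L.
(b) As CaCO₃: 31.48 mg/L × 1,870,000 L = 58,870 g; ÷ 50 g/eq ÷ 1 = 1177 mol NaHCO₃.
(b) Mass: 1177 × 84 = 98,900 g.

(a) 163 kg; (b) 98.9 kg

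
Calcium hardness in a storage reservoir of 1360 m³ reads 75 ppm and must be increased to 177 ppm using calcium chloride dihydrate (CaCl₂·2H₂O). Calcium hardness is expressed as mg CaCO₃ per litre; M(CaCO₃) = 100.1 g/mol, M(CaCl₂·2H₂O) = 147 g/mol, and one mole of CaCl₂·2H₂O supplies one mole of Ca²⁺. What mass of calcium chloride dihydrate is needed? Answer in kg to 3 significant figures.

204 kg

Volume: 1360 m³ = 1,360,000 L.
Hardness to add: (177 − 75) = 102 mg/L as CaCO₃ × 1,360,000 L = 138,700 g as CaCO₃.
Moles of Ca²⁺ (1 mol Ca²⁺ ≡ 1 mol CaCO₃): 138,700 / 100.1 g/mol = 1386 mol.
Mass of CaCl₂·2H₂O: 1386 × 147 = 203,700 g.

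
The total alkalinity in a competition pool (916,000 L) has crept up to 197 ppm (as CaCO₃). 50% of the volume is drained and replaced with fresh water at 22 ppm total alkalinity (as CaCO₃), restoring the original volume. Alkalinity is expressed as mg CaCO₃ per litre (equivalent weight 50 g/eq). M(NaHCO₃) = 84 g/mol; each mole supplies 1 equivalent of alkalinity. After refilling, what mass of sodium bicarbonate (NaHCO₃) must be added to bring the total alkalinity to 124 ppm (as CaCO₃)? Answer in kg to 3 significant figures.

After draining 50% and refilling: 197 × 0.50 + 22 × 0.50 = 109.5 ppm.
Deficit to target: 124 − 109.5 = 14.5 mg/L.
As CaCO₃: 14.5 mg/L × 916,000 L = 13,280 g; ÷ 50 g/eq ÷ 1 = 265.6 mol NaHCO₃.
Mass: 265.6 × 84 = 22,310 g.

22.3 kg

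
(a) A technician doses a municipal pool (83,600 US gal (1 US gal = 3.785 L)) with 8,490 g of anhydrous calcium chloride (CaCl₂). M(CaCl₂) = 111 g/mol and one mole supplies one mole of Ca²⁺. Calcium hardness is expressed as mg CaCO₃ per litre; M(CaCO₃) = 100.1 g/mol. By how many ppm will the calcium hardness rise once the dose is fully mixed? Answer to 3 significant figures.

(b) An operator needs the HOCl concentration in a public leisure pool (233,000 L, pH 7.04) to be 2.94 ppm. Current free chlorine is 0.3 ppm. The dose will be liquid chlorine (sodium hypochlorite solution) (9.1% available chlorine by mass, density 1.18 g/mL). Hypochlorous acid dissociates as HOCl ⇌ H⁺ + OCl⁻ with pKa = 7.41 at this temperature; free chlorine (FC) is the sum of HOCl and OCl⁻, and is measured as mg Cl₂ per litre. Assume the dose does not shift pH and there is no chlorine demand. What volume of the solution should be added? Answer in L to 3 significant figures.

(a) Volume: 83,600 US gal × 3.785 L/gal = 316,426 L.
(a) Moles of Ca²⁺: 8,490 g ÷ 111 g/mol = 76.49 mol.
(a) As CaCO₃: 76.49 mol × 100.1 g/mol = 7656 g.
(a) Rise: 7656 g / 316,426 L × 1000 = 24.2 mg/L.

(b) [OCl⁻]/[HOCl] = 10^(pH − pKa) = 10^(7.04 − 7.41) = 0.4266; fraction as HOCl = 1/(1 + 0.4266) = 0.701.
(b) Free chlorine required for 2.94 ppm HOCl: 2.94 / 0.701 = 4.194 ppm.
(b) FC to add: 4.194 − 0.3 = 3.894 mg/L as Cl₂.
(b) Cl₂ equivalent: 3.894 mg/L × 233,000 L = 907.3 g.
(b) Product at 9.1% available Cl: 907.3 / 0.091 = 9971 g.
(b) Volume: 9971 g ÷ 1.18 g/mL = 8450 mL.

(a) 24.2 ppm; (b) 8.45 L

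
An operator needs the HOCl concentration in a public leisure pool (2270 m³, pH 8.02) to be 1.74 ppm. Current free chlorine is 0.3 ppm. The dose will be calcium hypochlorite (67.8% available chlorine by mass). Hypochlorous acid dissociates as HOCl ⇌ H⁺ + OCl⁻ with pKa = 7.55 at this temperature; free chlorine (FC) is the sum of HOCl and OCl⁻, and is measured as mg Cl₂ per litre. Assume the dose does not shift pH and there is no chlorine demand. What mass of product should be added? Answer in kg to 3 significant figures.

Volume: 2270 m³ = 2,270,000 L.
[OCl⁻]/[HOCl] = 10^(pH − pKa) = 10^(8.02 − 7.55) = 2.951; fraction as HOCl = 1/(1 + 2.951) = 0.2531.
Free chlorine required for 1.74 ppm HOCl: 1.74 / 0.2531 = 6.875 ppm.
FC to add: 6.875 − 0.3 = 6.575 mg/L as Cl₂.
Cl₂ equivalent: 6.575 mg/L × 2,270,000 L = 14,930 g.
Product at 67.8% available Cl: 14,930 / 0.678 = 22,010 g.

22.0 kg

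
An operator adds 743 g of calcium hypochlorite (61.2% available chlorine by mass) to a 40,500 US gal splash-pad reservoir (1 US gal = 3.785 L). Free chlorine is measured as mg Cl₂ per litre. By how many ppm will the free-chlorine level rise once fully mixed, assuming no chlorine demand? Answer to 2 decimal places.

Volume: 40,500 US gal × 3.785 L/gal = 153,292 L.
Available chlorine delivered: 743 g × 0.612 = 454.7 g as Cl₂.
Concentration rise: 454.7 g / 153,292 L = 2.966 mg/L = 2.97 ppm.

2.97 ppm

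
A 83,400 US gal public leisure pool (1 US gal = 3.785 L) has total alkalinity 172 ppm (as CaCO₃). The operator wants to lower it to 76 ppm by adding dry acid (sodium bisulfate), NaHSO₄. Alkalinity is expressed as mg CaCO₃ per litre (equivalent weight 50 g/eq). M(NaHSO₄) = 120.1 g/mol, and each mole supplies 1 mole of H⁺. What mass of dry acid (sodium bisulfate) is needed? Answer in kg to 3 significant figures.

72.8 kg

Volume: 83,400 US gal × 3.785 L/gal = 315,669 L.
Alkalinity to neutralize: (172 − 76) = 96 mg/L as CaCO₃ × 315,669 L = 30,300 g as CaCO₃.
Equivalents of H⁺ required: 30,300 ÷ 50 g/eq = 606.1 eq = 606.1 mol NaHSO₄.
Mass of NaHSO₄: 606.1 × 120.1 = 72,790 g.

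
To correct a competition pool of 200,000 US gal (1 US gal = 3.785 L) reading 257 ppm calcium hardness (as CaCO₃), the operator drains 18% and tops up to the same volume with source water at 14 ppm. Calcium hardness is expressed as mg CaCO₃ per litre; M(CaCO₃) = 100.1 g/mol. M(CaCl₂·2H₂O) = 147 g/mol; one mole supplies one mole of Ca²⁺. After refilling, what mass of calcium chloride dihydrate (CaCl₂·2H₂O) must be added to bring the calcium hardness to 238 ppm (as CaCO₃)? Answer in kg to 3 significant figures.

27.5 kg

Volume: 200,000 US gal × 3.785 L/gal = 757,000 L.
After draining 18% and refilling: 257 × 0.82 + 14 × 0.18 = 213.26 ppm.
Deficit to target: 238 − 213.26 = 24.74 mg/L.
As CaCO₃: 24.74 mg/L × 757,000 L = 18,730 g; ÷ 100.1 = 187.1 mol Ca²⁺.
Mass: 187.1 × 147 = 27,500 g.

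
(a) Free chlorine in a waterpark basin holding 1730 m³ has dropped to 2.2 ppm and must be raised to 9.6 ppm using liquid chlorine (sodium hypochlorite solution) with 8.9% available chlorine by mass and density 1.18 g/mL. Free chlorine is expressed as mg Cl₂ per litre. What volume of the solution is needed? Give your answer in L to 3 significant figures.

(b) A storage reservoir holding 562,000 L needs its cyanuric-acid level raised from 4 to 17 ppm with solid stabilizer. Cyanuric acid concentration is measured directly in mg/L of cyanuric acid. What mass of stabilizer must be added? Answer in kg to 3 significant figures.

(a) Volume: 1730 m³ = 1,730,000 L.
(a) Chlorine deficit: 9.6 − 2.2 = 7.4 ppm = 7.4 mg/L as Cl₂.
(a) Cl₂ equivalent needed: 7.4 mg/L × 1,730,000 L = 12,800,000 mg = 12,800 g.
(a) Product at 8.9% available chlorine: 12,800 / 0.089 = 143,800 g.
(a) Volume at density 1.18 g/mL: 143,800 g ÷ 1.18 g/mL = 121,900 mL.

(b) CYA to add: (17 − 4) = 13 mg/L × 562,000 L = 7306 g cyanuric acid.

(a) 122 L; (b) 7.31 kg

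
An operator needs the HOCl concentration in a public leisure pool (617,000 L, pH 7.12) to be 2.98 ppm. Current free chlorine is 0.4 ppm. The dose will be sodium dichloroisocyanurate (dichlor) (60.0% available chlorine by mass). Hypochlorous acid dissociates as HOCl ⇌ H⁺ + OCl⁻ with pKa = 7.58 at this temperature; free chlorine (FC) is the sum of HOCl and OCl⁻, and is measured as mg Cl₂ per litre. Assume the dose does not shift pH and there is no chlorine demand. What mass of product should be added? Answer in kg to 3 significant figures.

[OCl⁻]/[HOCl] = 10^(pH − pKa) = 10^(7.12 − 7.58) = 0.3467; fraction as HOCl = 1/(1 + 0.3467) = 0.7425.
Free chlorine required for 2.98 ppm HOCl: 2.98 / 0.7425 = 4.013 ppm.
FC to add: 4.013 − 0.4 = 3.613 mg/L as Cl₂.
Cl₂ equivalent: 3.613 mg/L × 617,000 L = 2229 g.
Product at 60.0% available Cl: 2229 / 0.6 = 3716 g.

3.72 kg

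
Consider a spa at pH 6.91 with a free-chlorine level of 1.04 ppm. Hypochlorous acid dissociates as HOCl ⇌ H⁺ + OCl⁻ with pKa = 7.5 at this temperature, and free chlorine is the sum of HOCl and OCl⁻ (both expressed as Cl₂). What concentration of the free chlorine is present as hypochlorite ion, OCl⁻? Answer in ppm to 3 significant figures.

[OCl⁻]/[HOCl] = 10^(pH − pKa) = 10^(6.91 − 7.5) = 10^-0.59 = 0.257.
Fraction as HOCl = 1 / (1 + 0.257) = 0.7955.
OCl⁻ = (1 − 0.7955) × 1.04 ppm = 0.2127 ppm.

0.213 ppm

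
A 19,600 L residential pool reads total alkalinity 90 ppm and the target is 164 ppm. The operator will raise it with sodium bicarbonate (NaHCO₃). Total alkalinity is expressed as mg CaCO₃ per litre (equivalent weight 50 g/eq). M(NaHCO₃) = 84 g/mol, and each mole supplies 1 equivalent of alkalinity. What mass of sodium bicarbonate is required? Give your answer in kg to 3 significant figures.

Alkalinity to add: (164 − 90) = 74 mg/L as CaCO₃ × 19,600 L = 1450 g as CaCO₃.
Equivalents: 1450 g ÷ 50 g/eq = 29.01 eq.
NaHCO₃ supplies 1 eq per mole → 29.01 mol.
Mass: 29.01 mol × 84 g/mol = 2437 g.

2.44 kg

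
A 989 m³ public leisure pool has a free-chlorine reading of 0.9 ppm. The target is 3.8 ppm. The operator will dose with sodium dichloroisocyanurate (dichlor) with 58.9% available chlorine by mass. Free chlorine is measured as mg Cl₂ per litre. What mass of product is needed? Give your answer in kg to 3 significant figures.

4.87 kg

Volume: 989 m³ = 989,000 L.
Chlorine deficit: 3.8 − 0.9 = 2.9 ppm = 2.9 mg/L as Cl₂.
Cl₂ equivalent needed: 2.9 mg/L × 989,000 L = 2,868,000 mg = 2868 g.
Product at 58.9% available chlorine: 2868 / 0.589 = 4869 g.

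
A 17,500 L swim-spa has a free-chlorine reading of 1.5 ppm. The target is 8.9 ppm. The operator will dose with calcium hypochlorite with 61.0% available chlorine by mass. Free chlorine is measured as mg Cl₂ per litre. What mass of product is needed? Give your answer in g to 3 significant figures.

212 g

Chlorine deficit: 8.9 − 1.5 = 7.4 ppm = 7.4 mg/L as Cl₂.
Cl₂ equivalent needed: 7.4 mg/L × 17,500 L = 129,500 mg = 129.5 g.
Product at 61.0% available chlorine: 129.5 / 0.61 = 212.3 g.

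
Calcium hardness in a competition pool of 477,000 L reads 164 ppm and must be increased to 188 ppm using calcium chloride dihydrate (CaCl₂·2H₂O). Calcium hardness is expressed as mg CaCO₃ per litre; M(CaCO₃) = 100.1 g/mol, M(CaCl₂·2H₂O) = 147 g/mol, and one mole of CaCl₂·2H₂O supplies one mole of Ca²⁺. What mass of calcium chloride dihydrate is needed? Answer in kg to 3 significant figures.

Hardness to add: (188 − 164) = 24 mg/L as CaCO₃ × 477,000 L = 11,450 g as CaCO₃.
Moles of Ca²⁺ (1 mol Ca²⁺ ≡ 1 mol CaCO₃): 11,450 / 100.1 g/mol = 114.4 mol.
Mass of CaCl₂·2H₂O: 114.4 × 147 = 16,810 g.

16.8 kg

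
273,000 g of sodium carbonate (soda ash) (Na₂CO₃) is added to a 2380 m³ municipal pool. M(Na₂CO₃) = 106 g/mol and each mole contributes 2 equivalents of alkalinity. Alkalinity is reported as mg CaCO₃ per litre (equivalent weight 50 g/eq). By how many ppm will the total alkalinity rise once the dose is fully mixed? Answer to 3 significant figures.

108 ppm

Volume: 2380 m³ = 2,380,000 L.
Moles of Na₂CO₃: 273,000 g ÷ 106 g/mol = 2575 mol → 5151 eq of alkalinity.
As CaCO₃: 5151 eq × 50 g/eq = 257,500 g.
Rise: 257,500 g / 2,380,000 L × 1000 = 108.2 mg/L.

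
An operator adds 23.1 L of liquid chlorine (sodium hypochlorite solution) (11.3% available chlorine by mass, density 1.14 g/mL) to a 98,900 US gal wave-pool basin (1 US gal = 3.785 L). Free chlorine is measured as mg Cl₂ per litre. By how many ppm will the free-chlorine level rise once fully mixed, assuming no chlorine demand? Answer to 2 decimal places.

7.95 ppm

Volume: 98,900 US gal × 3.785 L/gal = 374,336 L.
Mass of solution: 23.1 L × 1000 mL/L × 1.14 g/mL = 26,330 g.
Available chlorine delivered: 26,330 g × 0.113 = 2976 g as Cl₂.
Concentration rise: 2976 g / 374,336 L = 7.949 mg/L = 7.95 ppm.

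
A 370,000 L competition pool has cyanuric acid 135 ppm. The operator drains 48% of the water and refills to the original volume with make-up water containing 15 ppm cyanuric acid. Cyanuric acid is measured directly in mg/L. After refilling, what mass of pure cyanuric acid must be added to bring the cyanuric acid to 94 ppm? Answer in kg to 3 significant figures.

6.14 kg

After draining 48% and refilling: 135 × 0.52 + 15 × 0.48 = 77.4 ppm.
Deficit to target: 94 − 77.4 = 16.6 mg/L.
Mass: 16.6 mg/L × 370,000 L = 6142 g cyanuric acid.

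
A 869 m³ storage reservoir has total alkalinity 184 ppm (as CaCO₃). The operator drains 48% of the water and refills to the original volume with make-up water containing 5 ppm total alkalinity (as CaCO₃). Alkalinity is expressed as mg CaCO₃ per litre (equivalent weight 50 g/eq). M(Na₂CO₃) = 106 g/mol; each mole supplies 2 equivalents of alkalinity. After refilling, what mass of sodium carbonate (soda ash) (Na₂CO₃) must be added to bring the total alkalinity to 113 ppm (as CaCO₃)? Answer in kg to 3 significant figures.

Volume: 869 m³ = 869,000 L.
After draining 48% and refilling: 184 × 0.52 + 5 × 0.48 = 98.08 ppm.
Deficit to target: 113 − 98.08 = 14.92 mg/L.
As CaCO₃: 14.92 mg/L × 869,000 L = 12,970 g; ÷ 50 g/eq ÷ 2 = 129.7 mol Na₂CO₃.
Mass: 129.7 × 106 = 13,740 g.

13.7 kg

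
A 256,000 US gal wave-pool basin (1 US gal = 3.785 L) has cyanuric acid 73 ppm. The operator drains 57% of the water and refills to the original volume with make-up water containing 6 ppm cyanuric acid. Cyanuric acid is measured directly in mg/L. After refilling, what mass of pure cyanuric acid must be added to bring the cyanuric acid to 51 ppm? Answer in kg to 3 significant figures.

Volume: 256,000 US gal × 3.785 L/gal = 968,960 L.
After draining 57% and refilling: 73 × 0.43 + 6 × 0.57 = 34.81 ppm.
Deficit to target: 51 − 34.81 = 16.19 mg/L.
Mass: 16.19 mg/L × 968,960 L = 15,690 g cyanuric acid.

15.7 kg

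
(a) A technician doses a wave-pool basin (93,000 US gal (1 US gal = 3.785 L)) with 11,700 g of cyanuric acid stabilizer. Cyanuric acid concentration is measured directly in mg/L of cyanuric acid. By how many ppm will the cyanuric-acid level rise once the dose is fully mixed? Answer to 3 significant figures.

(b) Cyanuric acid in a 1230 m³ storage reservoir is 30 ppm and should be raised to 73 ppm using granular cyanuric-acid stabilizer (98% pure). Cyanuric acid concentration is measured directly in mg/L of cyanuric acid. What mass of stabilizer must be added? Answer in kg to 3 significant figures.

(a) Volume: 93,000 US gal × 3.785 L/gal = 352,005 L.
(a) Rise: 11,700 g / 352,005 L × 1000 = 33.24 mg/L.

(b) Volume: 1230 m³ = 1,230,000 L.
(b) CYA to add: (73 − 30) = 43 mg/L × 1,230,000 L = 52,890 g cyanuric acid.
(b) At 98% purity: 52,890 / 0.98 = 53,970 g product.

(a) 33.2 ppm; (b) 54.0 kg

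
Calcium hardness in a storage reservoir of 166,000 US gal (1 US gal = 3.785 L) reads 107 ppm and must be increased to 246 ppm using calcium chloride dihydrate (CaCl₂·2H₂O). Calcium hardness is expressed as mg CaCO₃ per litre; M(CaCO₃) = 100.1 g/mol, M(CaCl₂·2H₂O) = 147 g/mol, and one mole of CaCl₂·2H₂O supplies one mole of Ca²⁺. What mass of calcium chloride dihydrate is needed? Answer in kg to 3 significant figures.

Volume: 166,000 US gal × 3.785 L/gal = 628,310 L.
Hardness to add: (246 − 107) = 139 mg/L as CaCO₃ × 628,310 L = 87,340 g as CaCO₃.
Moles of Ca²⁺ (1 mol Ca²⁺ ≡ 1 mol CaCO₃): 87,340 / 100.1 g/mol = 872.5 mol.
Mass of CaCl₂·2H₂O: 872.5 × 147 = 128,300 g.

128 kg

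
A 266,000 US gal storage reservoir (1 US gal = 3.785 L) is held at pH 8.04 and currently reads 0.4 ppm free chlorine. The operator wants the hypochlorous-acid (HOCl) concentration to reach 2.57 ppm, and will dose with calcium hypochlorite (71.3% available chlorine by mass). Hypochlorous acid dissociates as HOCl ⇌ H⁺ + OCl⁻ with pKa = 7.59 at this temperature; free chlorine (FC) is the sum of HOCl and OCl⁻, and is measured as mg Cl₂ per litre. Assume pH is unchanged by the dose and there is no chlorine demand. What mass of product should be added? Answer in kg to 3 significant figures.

13.3 kg

Volume: 266,000 US gal × 3.785 L/gal = 1,006,810 L.
[OCl⁻]/[HOCl] = 10^(pH − pKa) = 10^(8.04 − 7.59) = 2.818; fraction as HOCl = 1/(1 + 2.818) = 0.2619.
Free chlorine required for 2.57 ppm HOCl: 2.57 / 0.2619 = 9.813 ppm.
FC to add: 9.813 − 0.4 = 9.413 mg/L as Cl₂.
Cl₂ equivalent: 9.413 mg/L × 1,006,810 L = 9477 g.
Product at 71.3% available Cl: 9477 / 0.713 = 13,290 g.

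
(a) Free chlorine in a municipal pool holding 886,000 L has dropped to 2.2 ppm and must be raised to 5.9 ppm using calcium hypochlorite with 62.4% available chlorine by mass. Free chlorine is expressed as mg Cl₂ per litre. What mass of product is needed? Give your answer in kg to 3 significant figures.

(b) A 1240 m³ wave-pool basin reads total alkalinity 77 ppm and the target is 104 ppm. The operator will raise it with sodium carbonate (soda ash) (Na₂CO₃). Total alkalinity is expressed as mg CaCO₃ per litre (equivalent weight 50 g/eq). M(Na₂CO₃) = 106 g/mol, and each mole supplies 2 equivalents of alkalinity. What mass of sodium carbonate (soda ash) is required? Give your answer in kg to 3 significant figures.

(a) 5.25 kg; (b) 35.5 kg

(a) Chlorine deficit: 5.9 − 2.2 = 3.7 ppm = 3.7 mg/L as Cl₂.
(a) Cl₂ equivalent needed: 3.7 mg/L × 886,000 L = 3,278,000 mg = 3278 g.
(a) Product at 62.4% available chlorine: 3278 / 0.624 = 5254 g.

(b) Volume: 1240 m³ = 1,240,000 L.
(b) Alkalinity to add: (104 − 77) = 27 mg/L as CaCO₃ × 1,240,000 L = 33,480 g as CaCO₃.
(b) Equivalents: 33,480 g ÷ 50 g/eq = 669.6 eq.
(b) Each mole of Na₂CO₃ supplies 2 eq, so 669.6 / 2 = 334.8 mol.
(b) Mass: 334.8 mol × 106 g/mol = 35,490 g.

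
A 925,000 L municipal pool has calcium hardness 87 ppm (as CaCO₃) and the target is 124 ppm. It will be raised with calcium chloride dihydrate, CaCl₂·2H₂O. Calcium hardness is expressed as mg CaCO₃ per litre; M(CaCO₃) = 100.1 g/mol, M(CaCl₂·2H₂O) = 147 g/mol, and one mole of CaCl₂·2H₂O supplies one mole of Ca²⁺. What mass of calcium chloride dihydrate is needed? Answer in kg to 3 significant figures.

50.3 kg

Hardness to add: (124 − 87) = 37 mg/L as CaCO₃ × 925,000 L = 34,220 g as CaCO₃.
Moles of Ca²⁺ (1 mol Ca²⁺ ≡ 1 mol CaCO₃): 34,220 / 100.1 g/mol = 341.9 mol.
Mass of CaCl₂·2H₂O: 341.9 × 147 = 50,260 g.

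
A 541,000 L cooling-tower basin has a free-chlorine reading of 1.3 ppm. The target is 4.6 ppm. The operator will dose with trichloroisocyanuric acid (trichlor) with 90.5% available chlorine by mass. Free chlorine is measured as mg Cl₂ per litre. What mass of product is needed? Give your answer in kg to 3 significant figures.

Chlorine deficit: 4.6 − 1.3 = 3.3 ppm = 3.3 mg/L as Cl₂.
Cl₂ equivalent needed: 3.3 mg/L × 541,000 L = 1,785,000 mg = 1785 g.
Product at 90.5% available chlorine: 1785 / 0.905 = 1973 g.

1.97 kg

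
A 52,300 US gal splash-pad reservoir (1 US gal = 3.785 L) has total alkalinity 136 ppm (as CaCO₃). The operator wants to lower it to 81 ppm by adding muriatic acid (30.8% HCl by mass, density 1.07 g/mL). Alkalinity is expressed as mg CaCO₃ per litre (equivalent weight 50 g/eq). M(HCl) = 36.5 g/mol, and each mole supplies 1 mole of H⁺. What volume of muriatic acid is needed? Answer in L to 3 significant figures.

24.1 L

Volume: 52,300 US gal × 3.785 L/gal = 197,956 L.
Alkalinity to neutralize: (136 − 81) = 55 mg/L as CaCO₃ × 197,956 L = 10,890 g as CaCO₃.
Equivalents of H⁺ required: 10,890 ÷ 50 g/eq = 217.8 eq = 217.8 mol HCl.
Mass of HCl: 217.8 × 36.5 = 7948 g.
Mass of 30.8% solution: 7948 / 0.308 = 25,800 g.
Volume: 25,800 g ÷ 1.07 g/mL = 24,120 mL.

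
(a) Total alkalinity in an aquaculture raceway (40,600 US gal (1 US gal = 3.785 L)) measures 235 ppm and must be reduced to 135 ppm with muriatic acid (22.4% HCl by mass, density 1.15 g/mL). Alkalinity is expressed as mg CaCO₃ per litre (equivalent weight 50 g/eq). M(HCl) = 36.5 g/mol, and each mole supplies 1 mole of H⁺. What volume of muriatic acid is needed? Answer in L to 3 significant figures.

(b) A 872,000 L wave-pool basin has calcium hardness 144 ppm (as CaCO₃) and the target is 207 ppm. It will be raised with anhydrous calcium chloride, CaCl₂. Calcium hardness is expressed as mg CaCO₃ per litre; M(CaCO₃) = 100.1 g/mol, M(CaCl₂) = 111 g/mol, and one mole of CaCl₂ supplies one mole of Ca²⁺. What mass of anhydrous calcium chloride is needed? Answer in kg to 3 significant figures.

(a) Volume: 40,600 US gal × 3.785 L/gal = 153,671 L.
(a) Alkalinity to neutralize: (235 − 135) = 100 mg/L as CaCO₃ × 153,671 L = 15,370 g as CaCO₃.
(a) Equivalents of H⁺ required: 15,370 ÷ 50 g/eq = 307.3 eq = 307.3 mol HCl.
(a) Mass of HCl: 307.3 × 36.5 = 11,220 g.
(a) Mass of 22.4% solution: 11,220 / 0.224 = 50,080 g.
(a) Volume: 50,080 g ÷ 1.15 g/mL = 43,550 mL.

(b) Hardness to add: (207 − 144) = 63 mg/L as CaCO₃ × 872,000 L = 54,940 g as CaCO₃.
(b) Moles of Ca²⁺ (1 mol Ca²⁺ ≡ 1 mol CaCO₃): 54,940 / 100.1 g/mol = 548.8 mol.
(b) Mass of CaCl₂: 548.8 × 111 = 60,920 g.

(a) 43.5 L; (b) 60.9 kg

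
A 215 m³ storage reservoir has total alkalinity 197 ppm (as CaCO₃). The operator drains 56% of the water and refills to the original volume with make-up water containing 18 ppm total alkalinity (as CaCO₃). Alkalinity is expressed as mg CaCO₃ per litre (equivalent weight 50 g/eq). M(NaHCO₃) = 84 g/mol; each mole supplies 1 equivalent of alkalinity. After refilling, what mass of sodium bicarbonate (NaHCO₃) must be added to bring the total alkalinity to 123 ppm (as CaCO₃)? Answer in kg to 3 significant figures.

9.48 kg

Volume: 215 m³ = 215,000 L.
After draining 56% and refilling: 197 × 0.44 + 18 × 0.56 = 96.76 ppm.
Deficit to target: 123 − 96.76 = 26.24 mg/L.
As CaCO₃: 26.24 mg/L × 215,000 L = 5642 g; ÷ 50 g/eq ÷ 1 = 112.8 mol NaHCO₃.
Mass: 112.8 × 84 = 9478 g.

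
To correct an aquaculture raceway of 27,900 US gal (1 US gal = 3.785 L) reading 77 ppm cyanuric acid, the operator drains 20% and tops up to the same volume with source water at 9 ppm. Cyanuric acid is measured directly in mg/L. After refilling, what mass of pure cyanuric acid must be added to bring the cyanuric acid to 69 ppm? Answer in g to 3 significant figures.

591 g

Volume: 27,900 US gal × 3.785 L/gal = 105,602 L.
After draining 20% and refilling: 77 × 0.80 + 9 × 0.20 = 63.4 ppm.
Deficit to target: 69 − 63.4 = 5.6 mg/L.
Mass: 5.6 mg/L × 105,602 L = 591.4 g cyanuric acid.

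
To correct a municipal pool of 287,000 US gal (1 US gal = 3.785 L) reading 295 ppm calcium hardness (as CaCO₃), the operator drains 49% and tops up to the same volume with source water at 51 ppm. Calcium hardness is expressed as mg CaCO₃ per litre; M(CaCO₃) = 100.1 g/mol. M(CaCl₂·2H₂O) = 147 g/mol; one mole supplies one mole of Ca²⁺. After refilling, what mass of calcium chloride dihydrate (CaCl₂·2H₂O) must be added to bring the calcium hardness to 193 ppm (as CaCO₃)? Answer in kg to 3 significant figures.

Volume: 287,000 US gal × 3.785 L/gal = 1,086,295 L.
After draining 49% and refilling: 295 × 0.51 + 51 × 0.49 = 175.44 ppm.
Deficit to target: 193 − 175.44 = 17.56 mg/L.
As CaCO₃: 17.56 mg/L × 1,086,295 L = 19,080 g; ÷ 100.1 = 190.6 mol Ca²⁺.
Mass: 190.6 × 147 = 28,010 g.

28.0 kg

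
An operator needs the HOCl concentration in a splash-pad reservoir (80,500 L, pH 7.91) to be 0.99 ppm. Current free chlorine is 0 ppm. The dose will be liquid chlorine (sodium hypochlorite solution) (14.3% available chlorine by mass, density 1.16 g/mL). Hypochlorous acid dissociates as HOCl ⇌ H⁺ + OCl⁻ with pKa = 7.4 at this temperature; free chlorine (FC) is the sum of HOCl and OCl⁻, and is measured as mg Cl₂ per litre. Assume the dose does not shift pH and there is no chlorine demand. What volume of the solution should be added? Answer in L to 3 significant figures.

[OCl⁻]/[HOCl] = 10^(pH − pKa) = 10^(7.91 − 7.4) = 3.236; fraction as HOCl = 1/(1 + 3.236) = 0.2361.
Free chlorine required for 0.99 ppm HOCl: 0.99 / 0.2361 = 4.194 ppm.
FC to add: 4.194 − 0 = 4.194 mg/L as Cl₂.
Cl₂ equivalent: 4.194 mg/L × 80,500 L = 337.6 g.
Product at 14.3% available Cl: 337.6 / 0.143 = 2361 g.
Volume: 2361 g ÷ 1.16 g/mL = 2035 mL.

2.04 L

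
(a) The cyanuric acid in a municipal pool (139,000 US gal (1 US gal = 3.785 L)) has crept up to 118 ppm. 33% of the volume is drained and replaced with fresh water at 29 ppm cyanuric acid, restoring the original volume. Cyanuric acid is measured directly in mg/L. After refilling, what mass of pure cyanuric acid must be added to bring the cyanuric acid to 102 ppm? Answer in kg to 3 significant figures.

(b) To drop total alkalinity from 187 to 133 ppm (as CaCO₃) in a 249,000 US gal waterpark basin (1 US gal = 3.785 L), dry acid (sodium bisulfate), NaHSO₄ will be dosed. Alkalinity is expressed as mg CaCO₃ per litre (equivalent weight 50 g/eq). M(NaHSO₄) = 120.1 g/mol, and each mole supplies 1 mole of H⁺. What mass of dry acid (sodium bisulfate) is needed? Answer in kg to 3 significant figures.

(a) 7.03 kg; (b) 122 kg

(a) Volume: 139,000 US gal × 3.785 L/gal = 526,115 L.
(a) After draining 33% and refilling: 118 × 0.67 + 29 × 0.33 = 88.63 ppm.
(a) Deficit to target: 102 − 88.63 = 13.37 mg/L.
(a) Mass: 13.37 mg/L × 526,115 L = 7034 g cyanuric acid.

(b) Volume: 249,000 US gal × 3.785 L/gal = 942,465 L.
(b) Alkalinity to neutralize: (187 − 133) = 54 mg/L as CaCO₃ × 942,465 L = 50,890 g as CaCO₃.
(b) Equivalents of H⁺ required: 50,890 ÷ 50 g/eq = 1018 eq = 1018 mol NaHSO₄.
(b) Mass of NaHSO₄: 1018 × 120.1 = 122,200 g.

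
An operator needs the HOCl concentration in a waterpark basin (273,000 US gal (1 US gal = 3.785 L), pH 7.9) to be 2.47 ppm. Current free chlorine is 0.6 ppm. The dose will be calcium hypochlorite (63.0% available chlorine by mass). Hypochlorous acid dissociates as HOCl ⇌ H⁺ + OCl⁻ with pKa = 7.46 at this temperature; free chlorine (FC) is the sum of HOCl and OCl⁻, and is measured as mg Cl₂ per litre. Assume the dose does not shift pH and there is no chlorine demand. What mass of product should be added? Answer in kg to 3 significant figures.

14.2 kg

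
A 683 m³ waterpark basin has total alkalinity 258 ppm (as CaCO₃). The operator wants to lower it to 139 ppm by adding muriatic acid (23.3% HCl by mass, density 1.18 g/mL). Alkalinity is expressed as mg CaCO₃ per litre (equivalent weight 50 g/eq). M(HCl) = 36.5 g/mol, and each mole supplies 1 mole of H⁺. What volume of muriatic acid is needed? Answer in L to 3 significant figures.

Volume: 683 m³ = 683,000 L.
Alkalinity to neutralize: (258 − 139) = 119 mg/L as CaCO₃ × 683,000 L = 81,280 g as CaCO₃.
Equivalents of H⁺ required: 81,280 ÷ 50 g/eq = 1626 eq = 1626 mol HCl.
Mass of HCl: 1626 × 36.5 = 59,330 g.
Mass of 23.3% solution: 59,330 / 0.233 = 254,600 g.
Volume: 254,600 g ÷ 1.18 g/mL = 215,800 mL.

216 L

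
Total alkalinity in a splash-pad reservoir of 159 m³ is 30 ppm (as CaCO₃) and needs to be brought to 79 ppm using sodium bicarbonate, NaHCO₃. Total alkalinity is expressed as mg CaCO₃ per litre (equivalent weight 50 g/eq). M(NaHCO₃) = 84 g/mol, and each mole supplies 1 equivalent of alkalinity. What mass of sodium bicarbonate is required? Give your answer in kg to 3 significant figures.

Volume: 159 m³ = 159,000 L.
Alkalinity to add: (79 − 30) = 49 mg/L as CaCO₃ × 159,000 L = 7791 g as CaCO₃.
Equivalents: 7791 g ÷ 50 g/eq = 155.8 eq.
NaHCO₃ supplies 1 eq per mole → 155.8 mol.
Mass: 155.8 mol × 84 g/mol = 13,090 g.

13.1 kg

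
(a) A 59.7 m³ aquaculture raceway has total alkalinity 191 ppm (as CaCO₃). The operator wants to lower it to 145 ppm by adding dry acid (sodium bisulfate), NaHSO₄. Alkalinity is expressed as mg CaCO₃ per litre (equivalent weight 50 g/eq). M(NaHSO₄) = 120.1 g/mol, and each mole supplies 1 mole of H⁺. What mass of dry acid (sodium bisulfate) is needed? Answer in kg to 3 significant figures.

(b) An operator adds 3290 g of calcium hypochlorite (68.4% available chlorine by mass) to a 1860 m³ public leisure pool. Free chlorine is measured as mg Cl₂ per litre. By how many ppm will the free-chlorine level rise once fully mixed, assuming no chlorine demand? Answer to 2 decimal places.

(a) Volume: 59.7 m³ = 59,700 L.
(a) Alkalinity to neutralize: (191 − 145) = 46 mg/L as CaCO₃ × 59,700 L = 2746 g as CaCO₃.
(a) Equivalents of H⁺ required: 2746 ÷ 50 g/eq = 54.92 eq = 54.92 mol NaHSO₄.
(a) Mass of NaHSO₄: 54.92 × 120.1 = 6596 g.

(b) Volume: 1860 m³ = 1,860,000 L.
(b) Available chlorine delivered: 3290 g × 0.684 = 2250 g as Cl₂.
(b) Concentration rise: 2250 g / 1,860,000 L = 1.21 mg/L = 1.21 ppm.

(a) 6.60 kg; (b) 1.21 ppm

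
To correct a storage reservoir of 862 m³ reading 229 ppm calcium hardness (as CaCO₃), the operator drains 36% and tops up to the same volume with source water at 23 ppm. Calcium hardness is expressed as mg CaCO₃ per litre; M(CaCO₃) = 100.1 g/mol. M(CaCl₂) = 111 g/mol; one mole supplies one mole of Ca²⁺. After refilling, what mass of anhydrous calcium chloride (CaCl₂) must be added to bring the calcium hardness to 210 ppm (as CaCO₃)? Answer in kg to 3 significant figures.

Volume: 862 m³ = 862,000 L.
After draining 36% and refilling: 229 × 0.64 + 23 × 0.36 = 154.84 ppm.
Deficit to target: 210 − 154.84 = 55.16 mg/L.
As CaCO₃: 55.16 mg/L × 862,000 L = 47,550 g; ÷ 100.1 = 475 mol Ca²⁺.
Mass: 475 × 111 = 52,730 g.

52.7 kg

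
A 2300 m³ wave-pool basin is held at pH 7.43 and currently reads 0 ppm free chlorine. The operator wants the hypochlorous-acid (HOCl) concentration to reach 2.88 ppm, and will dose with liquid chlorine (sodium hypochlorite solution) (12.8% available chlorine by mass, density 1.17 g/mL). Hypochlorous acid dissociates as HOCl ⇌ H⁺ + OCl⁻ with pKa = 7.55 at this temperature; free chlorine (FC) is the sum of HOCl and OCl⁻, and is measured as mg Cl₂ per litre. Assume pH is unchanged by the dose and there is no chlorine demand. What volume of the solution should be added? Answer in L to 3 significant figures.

77.8 L

Volume: 2300 m³ = 2,300,000 L.
[OCl⁻]/[HOCl] = 10^(pH − pKa) = 10^(7.43 − 7.55) = 0.7586; fraction as HOCl = 1/(1 + 0.7586) = 0.5686.
Free chlorine required for 2.88 ppm HOCl: 2.88 / 0.5686 = 5.065 ppm.
FC to add: 5.065 − 0 = 5.065 mg/L as Cl₂.
Cl₂ equivalent: 5.065 mg/L × 2,300,000 L = 11,650 g.
Product at 12.8% available Cl: 11,650 / 0.128 = 91,010 g.
Volume: 91,010 g ÷ 1.17 g/mL = 77,780 mL.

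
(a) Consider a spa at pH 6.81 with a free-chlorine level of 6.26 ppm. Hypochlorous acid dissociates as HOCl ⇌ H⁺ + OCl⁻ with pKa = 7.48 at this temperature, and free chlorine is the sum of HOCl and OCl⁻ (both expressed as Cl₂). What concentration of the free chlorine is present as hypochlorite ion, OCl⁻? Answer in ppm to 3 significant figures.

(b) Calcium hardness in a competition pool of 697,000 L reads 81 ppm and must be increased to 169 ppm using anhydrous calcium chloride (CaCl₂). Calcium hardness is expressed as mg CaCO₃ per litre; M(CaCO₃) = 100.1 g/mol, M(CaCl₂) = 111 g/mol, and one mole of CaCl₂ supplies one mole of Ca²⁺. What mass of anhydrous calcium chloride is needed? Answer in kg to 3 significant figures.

(a) 1.10 ppm; (b) 68.0 kg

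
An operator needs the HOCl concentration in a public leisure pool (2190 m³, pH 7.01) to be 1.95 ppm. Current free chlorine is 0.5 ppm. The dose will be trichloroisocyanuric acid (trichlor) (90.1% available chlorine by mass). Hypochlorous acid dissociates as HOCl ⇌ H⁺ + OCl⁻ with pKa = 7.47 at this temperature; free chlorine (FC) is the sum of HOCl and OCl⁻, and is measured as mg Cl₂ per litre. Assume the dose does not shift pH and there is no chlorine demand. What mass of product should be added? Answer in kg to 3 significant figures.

5.17 kg

Volume: 2190 m³ = 2,190,000 L.
[OCl⁻]/[HOCl] = 10^(pH − pKa) = 10^(7.01 − 7.47) = 0.3467; fraction as HOCl = 1/(1 + 0.3467) = 0.7425.
Free chlorine required for 1.95 ppm HOCl: 1.95 / 0.7425 = 2.626 ppm.
FC to add: 2.626 − 0.5 = 2.126 mg/L as Cl₂.
Cl₂ equivalent: 2.126 mg/L × 2,190,000 L = 4656 g.
Product at 90.1% available Cl: 4656 / 0.901 = 5168 g.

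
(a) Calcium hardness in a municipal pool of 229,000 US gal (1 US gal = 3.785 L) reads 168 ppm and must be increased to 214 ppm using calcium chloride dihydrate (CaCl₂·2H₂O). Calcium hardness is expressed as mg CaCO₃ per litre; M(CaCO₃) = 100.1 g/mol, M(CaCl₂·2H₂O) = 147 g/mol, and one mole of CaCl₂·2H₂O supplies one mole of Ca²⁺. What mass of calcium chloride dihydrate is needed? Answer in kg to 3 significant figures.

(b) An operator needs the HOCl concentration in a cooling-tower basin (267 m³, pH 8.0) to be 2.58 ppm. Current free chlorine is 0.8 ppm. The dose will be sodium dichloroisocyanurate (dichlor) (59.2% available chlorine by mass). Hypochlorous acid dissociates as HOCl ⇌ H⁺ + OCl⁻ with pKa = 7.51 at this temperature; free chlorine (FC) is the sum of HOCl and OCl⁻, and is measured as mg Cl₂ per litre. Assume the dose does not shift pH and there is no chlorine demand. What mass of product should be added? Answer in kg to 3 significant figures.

(a) 58.6 kg; (b) 4.40 kg

(a) Volume: 229,000 US gal × 3.785 L/gal = 866,765 L.
(a) Hardness to add: (214 − 168) = 46 mg/L as CaCO₃ × 866,765 L = 39,870 g as CaCO₃.
(a) Moles of Ca²⁺ (1 mol Ca²⁺ ≡ 1 mol CaCO₃): 39,870 / 100.1 g/mol = 398.3 mol.
(a) Mass of CaCl₂·2H₂O: 398.3 × 147 = 58,550 g.

(b) Volume: 267 m³ = 267,000 L.
(b) [OCl⁻]/[HOCl] = 10^(pH − pKa) = 10^(8.0 − 7.51) = 3.09; fraction as HOCl = 1/(1 + 3.09) = 0.2445.
(b) Free chlorine required for 2.58 ppm HOCl: 2.58 / 0.2445 = 10.55 ppm.
(b) FC to add: 10.55 − 0.8 = 9.753 mg/L as Cl₂.
(b) Cl₂ equivalent: 9.753 mg/L × 267,000 L = 2604 g.
(b) Product at 59.2% available Cl: 2604 / 0.592 = 4399 g.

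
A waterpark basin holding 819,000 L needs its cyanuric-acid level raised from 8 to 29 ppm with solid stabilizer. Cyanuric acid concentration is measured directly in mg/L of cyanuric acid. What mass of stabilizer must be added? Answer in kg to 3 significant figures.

CYA to add: (29 − 8) = 21 mg/L × 819,000 L = 17,200 g cyanuric acid.

17.2 kg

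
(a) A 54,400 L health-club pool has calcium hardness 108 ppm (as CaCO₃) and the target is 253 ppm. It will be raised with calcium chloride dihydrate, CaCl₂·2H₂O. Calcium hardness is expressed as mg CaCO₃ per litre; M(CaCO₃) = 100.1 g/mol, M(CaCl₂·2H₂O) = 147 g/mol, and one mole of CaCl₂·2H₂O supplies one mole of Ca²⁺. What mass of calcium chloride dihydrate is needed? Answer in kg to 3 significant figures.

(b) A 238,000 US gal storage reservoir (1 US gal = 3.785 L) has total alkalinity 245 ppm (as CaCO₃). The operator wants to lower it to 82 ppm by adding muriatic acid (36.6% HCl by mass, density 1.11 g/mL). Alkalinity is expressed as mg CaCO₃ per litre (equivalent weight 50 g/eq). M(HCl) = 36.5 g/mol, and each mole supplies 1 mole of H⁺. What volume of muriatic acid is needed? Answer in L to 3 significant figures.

(a) 11.6 kg; (b) 264 L

(a) Hardness to add: (253 − 108) = 145 mg/L as CaCO₃ × 54,400 L = 7888 g as CaCO₃.
(a) Moles of Ca²⁺ (1 mol Ca²⁺ ≡ 1 mol CaCO₃): 7888 / 100.1 g/mol = 78.8 mol.
(a) Mass of CaCl₂·2H₂O: 78.8 × 147 = 11,580 g.

(b) Volume: 238,000 US gal × 3.785 L/gal = 900,830 L.
(b) Alkalinity to neutralize: (245 − 82) = 163 mg/L as CaCO₃ × 900,830 L = 146,800 g as CaCO₃.
(b) Equivalents of H⁺ required: 146,800 ÷ 50 g/eq = 2937 eq = 2937 mol HCl.
(b) Mass of HCl: 2937 × 36.5 = 107,200 g.
(b) Mass of 36.6% solution: 107,200 / 0.366 = 292,900 g.
(b) Volume: 292,900 g ÷ 1.11 g/mL = 263,800 mL.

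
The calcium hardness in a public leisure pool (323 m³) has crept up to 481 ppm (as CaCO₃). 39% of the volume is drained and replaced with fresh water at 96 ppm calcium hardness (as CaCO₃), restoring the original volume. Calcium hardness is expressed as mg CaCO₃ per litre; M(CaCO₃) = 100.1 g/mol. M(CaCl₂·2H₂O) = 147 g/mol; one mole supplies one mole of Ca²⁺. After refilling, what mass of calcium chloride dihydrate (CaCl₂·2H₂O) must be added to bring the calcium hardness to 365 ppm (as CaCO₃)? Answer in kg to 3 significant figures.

16.2 kg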